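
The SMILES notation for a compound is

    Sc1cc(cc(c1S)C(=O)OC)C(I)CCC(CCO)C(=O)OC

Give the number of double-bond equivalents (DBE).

6

Molecular formula: C16H21IO5S2.
DoU = (2C + 2 + N − H − X) / 2, where X is the halogen count and O/S are ignored.
    = (2·16 + 2 + 0 − 21 − 1) / 2 = 12 / 2 = 6.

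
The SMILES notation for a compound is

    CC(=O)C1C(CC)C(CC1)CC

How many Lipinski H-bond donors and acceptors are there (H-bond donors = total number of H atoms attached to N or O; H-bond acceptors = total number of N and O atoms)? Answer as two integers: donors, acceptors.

0, 1

Donors: find every N or O and count the H atoms it carries.
  atom 3 (O): bond orders sum to 2 → 0 H
Lipinski HBD = 0.
Acceptors: N atoms = 0, O atoms = 1 → HBA = 1.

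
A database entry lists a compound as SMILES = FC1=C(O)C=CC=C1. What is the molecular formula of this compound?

Walk through each heavy atom and fill implicit hydrogens from standard valence (C 4, N 3, O 2, S 2, halogen 1):
  atom 1: F (halogen, monovalent) → 0 H
  atom 2: C, bond orders sum to 4 (valence 4) → 0 H
  atom 3: C, bond orders sum to 4 (valence 4) → 0 H
  atom 4: O, bond orders sum to 1 (valence 2) → 1 H
  atom 5: C, bond orders sum to 3 (valence 4) → 1 H
  atom 6: C, bond orders sum to 3 (valence 4) → 1 H
  atom 7: C, bond orders sum to 3 (valence 4) → 1 H
  atom 8: C, bond orders sum to 3 (valence 4) → 1 H
Totals → C:6, H:5, F:1, O:1.

C6H5FO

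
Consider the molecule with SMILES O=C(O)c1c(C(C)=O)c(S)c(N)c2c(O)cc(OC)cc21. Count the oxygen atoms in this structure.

5

Scan the SMILES for O atoms (remember two-letter symbols like Cl and Br are single atoms).
Oxygen count: 5.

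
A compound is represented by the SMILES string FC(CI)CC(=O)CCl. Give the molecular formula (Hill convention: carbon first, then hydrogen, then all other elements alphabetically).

Walk through each heavy atom and fill implicit hydrogens from standard valence (C 4, N 3, O 2, S 2, halogen 1):
  atom 1: F (halogen, monovalent) → 0 H
  atom 2: C, bond orders sum to 3 (valence 4) → 1 H
  atom 3: C, bond orders sum to 2 (valence 4) → 2 H
  atom 4: I (halogen, monovalent) → 0 H
  atom 5: C, bond orders sum to 2 (valence 4) → 2 H
  atom 6: C, bond orders sum to 4 (valence 4) → 0 H
  atom 7: O, bond orders sum to 2 (valence 2) → 0 H
  atom 8: C, bond orders sum to 2 (valence 4) → 2 H
  atom 9: Cl (halogen, monovalent) → 0 H
Totals → C:5, H:7, Cl:1, F:1, I:1, O:1.

C5H7ClFIO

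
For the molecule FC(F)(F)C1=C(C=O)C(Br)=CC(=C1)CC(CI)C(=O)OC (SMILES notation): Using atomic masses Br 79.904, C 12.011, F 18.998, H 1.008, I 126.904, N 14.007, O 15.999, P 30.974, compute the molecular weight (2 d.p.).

479.03 g/mol

First, the molecular formula is C13H11BrF3IO3 (counting implicit H from valence).
  Br: 1 × 79.904 = 79.904
  C: 13 × 12.011 = 156.143
  F: 3 × 18.998 = 56.994
  H: 11 × 1.008 = 11.088
  I: 1 × 126.904 = 126.904
  O: 3 × 15.999 = 47.997
Sum: 1×79.904 + 13×12.011 + 3×18.998 + 11×1.008 + 1×126.904 + 3×15.999 = 479.030 → 479.03 g/mol.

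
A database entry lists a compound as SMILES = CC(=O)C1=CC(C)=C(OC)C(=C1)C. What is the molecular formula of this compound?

C11H14O2

Walk through each heavy atom and fill implicit hydrogens from standard valence (C 4, N 3, O 2, S 2, halogen 1):
  atom 1: C, bond orders sum to 1 (valence 4) → 3 H
  atom 2: C, bond orders sum to 4 (valence 4) → 0 H
  atom 3: O, bond orders sum to 2 (valence 2) → 0 H
  atom 4: C, bond orders sum to 4 (valence 4) → 0 H
  atom 5: C, bond orders sum to 3 (valence 4) → 1 H
  atom 6: C, bond orders sum to 4 (valence 4) → 0 H
  atom 7: C, bond orders sum to 1 (valence 4) → 3 H
  atom 8: C, bond orders sum to 4 (valence 4) → 0 H
  atom 9: O, bond orders sum to 2 (valence 2) → 0 H
  atom 10: C, bond orders sum to 1 (valence 4) → 3 H
  atom 11: C, bond orders sum to 4 (valence 4) → 0 H
  atom 12: C, bond orders sum to 3 (valence 4) → 1 H
  atom 13: C, bond orders sum to 1 (valence 4) → 3 H
Totals → C:11, H:14, O:2.
In Hill order: C11H14O2.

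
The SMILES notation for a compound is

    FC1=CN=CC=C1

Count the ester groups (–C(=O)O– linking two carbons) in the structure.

Scan the SMILES for the ester motif — none present.

0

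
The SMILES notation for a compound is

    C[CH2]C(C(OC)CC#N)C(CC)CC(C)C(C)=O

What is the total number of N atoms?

1

Scan the SMILES for N atoms (remember two-letter symbols like Cl and Br are single atoms).
Nitrogen count: 1.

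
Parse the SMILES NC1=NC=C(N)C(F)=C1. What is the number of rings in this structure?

1

In SMILES, each pair of matching ring-closure digits denotes one ring-closing bond; the number of such bonds equals the number of independent rings.
Ring-closure bonds here: 1.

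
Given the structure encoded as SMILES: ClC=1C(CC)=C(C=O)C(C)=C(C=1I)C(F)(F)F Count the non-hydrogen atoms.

17

Every atom symbol written in the SMILES (organic subset) is one heavy atom; implicit H are not written.
Heavy atoms by element → C:11, Cl:1, F:3, I:1, O:1.
Total: 17.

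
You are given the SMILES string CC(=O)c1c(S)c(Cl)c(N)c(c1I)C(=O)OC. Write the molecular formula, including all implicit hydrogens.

Walk through each heavy atom and fill implicit hydrogens from standard valence (C 4, N 3, O 2, S 2, halogen 1); for lowercase aromatic atoms, an aromatic c carries 1 H when it has two neighbours and 0 H with three, and aromatic n carries 0 H:
  atom 1: C, bond orders sum to 1 (valence 4) → 3 H
  atom 2: C, bond orders sum to 4 (valence 4) → 0 H
  atom 3: O, bond orders sum to 2 (valence 2) → 0 H
  atom 4: aromatic c, 3 neighbours → 0 H
  atom 5: aromatic c, 3 neighbours → 0 H
  atom 6: S, bond orders sum to 1 (valence 2) → 1 H
  atom 7: aromatic c, 3 neighbours → 0 H
  atom 8: Cl (halogen, monovalent) → 0 H
  atom 9: aromatic c, 3 neighbours → 0 H
  atom 10: N, bond orders sum to 1 (valence 3) → 2 H
  atom 11: aromatic c, 3 neighbours → 0 H
  atom 12: aromatic c, 3 neighbours → 0 H
  atom 13: I (halogen, monovalent) → 0 H
  atom 14: C, bond orders sum to 4 (valence 4) → 0 H
  atom 15: O, bond orders sum to 2 (valence 2) → 0 H
  atom 16: O, bond orders sum to 2 (valence 2) → 0 H
  atom 17: C, bond orders sum to 1 (valence 4) → 3 H
Totals → C:10, H:9, Cl:1, I:1, N:1, O:3, S:1.
In Hill order: C10H9ClINO3S.

C10H9ClINO3S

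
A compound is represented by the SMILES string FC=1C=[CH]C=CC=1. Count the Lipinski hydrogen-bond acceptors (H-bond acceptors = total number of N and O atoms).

N atoms: 0; O atoms: 0.
Lipinski HBA = 0 + 0 = 0.

0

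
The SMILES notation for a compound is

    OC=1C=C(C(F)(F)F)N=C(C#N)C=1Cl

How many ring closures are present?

In SMILES, each pair of matching ring-closure digits denotes one ring-closing bond; the number of such bonds equals the number of independent rings.
Ring-closure bonds here: 1.

1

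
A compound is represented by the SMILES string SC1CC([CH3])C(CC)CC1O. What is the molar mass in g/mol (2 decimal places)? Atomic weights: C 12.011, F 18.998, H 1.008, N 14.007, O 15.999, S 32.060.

First, the molecular formula is C9H18OS (counting implicit H from valence).
  C: 9 × 12.011 = 108.099
  H: 18 × 1.008 = 18.144
  O: 1 × 15.999 = 15.999
  S: 1 × 32.060 = 32.060
Sum: 9×12.011 + 18×1.008 + 1×15.999 + 1×32.060 = 174.302 → 174.30 g/mol.

174.30 g/mol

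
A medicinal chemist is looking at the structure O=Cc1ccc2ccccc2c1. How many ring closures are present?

In SMILES, each pair of matching ring-closure digits denotes one ring-closing bond; the number of such bonds equals the number of independent rings.
Ring-closure bonds here: 2.

2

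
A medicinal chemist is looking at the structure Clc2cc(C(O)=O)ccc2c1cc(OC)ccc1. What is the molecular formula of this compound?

C14H11ClO3

Walk through each heavy atom and fill implicit hydrogens from standard valence (C 4, N 3, O 2, S 2, halogen 1); for lowercase aromatic atoms, an aromatic c carries 1 H when it has two neighbours and 0 H with three, and aromatic n carries 0 H:
  atom 1: Cl (halogen, monovalent) → 0 H
  atom 2: aromatic c, 3 neighbours → 0 H
  atom 3: aromatic c, 2 neighbours → 1 H
  atom 4: aromatic c, 3 neighbours → 0 H
  atom 5: C, bond orders sum to 4 (valence 4) → 0 H
  atom 6: O, bond orders sum to 1 (valence 2) → 1 H
  atom 7: O, bond orders sum to 2 (valence 2) → 0 H
  atom 8: aromatic c, 2 neighbours → 1 H
  atom 9: aromatic c, 2 neighbours → 1 H
  atom 10: aromatic c, 3 neighbours → 0 H
  atom 11: aromatic c, 3 neighbours → 0 H
  atom 12: aromatic c, 2 neighbours → 1 H
  atom 13: aromatic c, 3 neighbours → 0 H
  atom 14: O, bond orders sum to 2 (valence 2) → 0 H
  atom 15: C, bond orders sum to 1 (valence 4) → 3 H
  atom 16: aromatic c, 2 neighbours → 1 H
  atom 17: aromatic c, 2 neighbours → 1 H
  atom 18: aromatic c, 2 neighbours → 1 H
Totals → C:14, H:11, Cl:1, O:3.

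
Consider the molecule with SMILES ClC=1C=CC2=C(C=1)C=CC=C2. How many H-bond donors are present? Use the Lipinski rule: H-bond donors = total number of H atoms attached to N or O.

0

Donors: find every N or O and count the H atoms it carries.
  (no N or O atoms present)
Lipinski HBD = 0.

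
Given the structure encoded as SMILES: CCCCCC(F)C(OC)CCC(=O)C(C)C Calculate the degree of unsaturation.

Degree of unsaturation = (number of rings) + (number of π bonds).
Ring closures in the SMILES: 0.
π bonds: 1 double bond (each 1 DoU) → 1 DoU from unsaturation.
Total DoU = 0 + 1 = 1.

1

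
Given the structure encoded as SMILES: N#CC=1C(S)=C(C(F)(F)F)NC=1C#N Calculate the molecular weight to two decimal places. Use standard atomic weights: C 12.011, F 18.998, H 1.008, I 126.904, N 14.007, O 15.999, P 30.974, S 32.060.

First, the molecular formula is C7H2F3N3S (counting implicit H from valence).
  C: 7 × 12.011 = 84.077
  F: 3 × 18.998 = 56.994
  H: 2 × 1.008 = 2.016
  N: 3 × 14.007 = 42.021
  S: 1 × 32.060 = 32.060
Sum: 7×12.011 + 3×18.998 + 2×1.008 + 3×14.007 + 1×32.060 = 217.168 → 217.17 g/mol.

217.17 g/mol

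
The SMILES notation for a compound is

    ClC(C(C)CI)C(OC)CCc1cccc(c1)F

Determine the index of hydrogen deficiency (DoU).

4

Molecular formula: C14H19ClFIO.
DoU = (2C + 2 + N − H − X) / 2, where X is the halogen count and O/S are ignored.
    = (2·14 + 2 + 0 − 19 − 3) / 2 = 8 / 2 = 4.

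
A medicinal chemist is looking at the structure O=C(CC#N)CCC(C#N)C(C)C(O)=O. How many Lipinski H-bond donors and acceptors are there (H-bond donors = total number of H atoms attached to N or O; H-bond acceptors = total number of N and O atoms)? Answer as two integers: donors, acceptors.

1, 5

Donors: find every N or O and count the H atoms it carries.
  atom 1 (O): bond orders sum to 2 → 0 H
  atom 5 (N): bond orders sum to 3 → 0 H
  atom 10 (N): bond orders sum to 3 → 0 H
  atom 14 (O): bond orders sum to 1 → 1 H
  atom 15 (O): bond orders sum to 2 → 0 H
Lipinski HBD = 1.
Acceptors: N atoms = 2, O atoms = 3 → HBA = 5.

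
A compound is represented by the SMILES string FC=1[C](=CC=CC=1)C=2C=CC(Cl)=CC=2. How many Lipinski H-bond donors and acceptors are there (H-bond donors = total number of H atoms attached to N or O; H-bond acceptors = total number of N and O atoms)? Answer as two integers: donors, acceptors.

Donors: find every N or O and count the H atoms it carries.
  (no N or O atoms present)
Lipinski HBD = 0.
Acceptors: N atoms = 0, O atoms = 0 → HBA = 0.

0, 0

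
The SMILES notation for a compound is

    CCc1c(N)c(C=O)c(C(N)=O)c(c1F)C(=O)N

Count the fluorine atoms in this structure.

1

Scan the SMILES for F atoms (remember two-letter symbols like Cl and Br are single atoms).
Fluorine count: 1.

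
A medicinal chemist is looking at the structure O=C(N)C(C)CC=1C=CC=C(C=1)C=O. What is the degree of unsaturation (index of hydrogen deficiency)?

Molecular formula: C11H13NO2.
DoU = (2C + 2 + N − H − X) / 2, where X is the halogen count and O/S are ignored.
    = (2·11 + 2 + 1 − 13 − 0) / 2 = 12 / 2 = 6.

6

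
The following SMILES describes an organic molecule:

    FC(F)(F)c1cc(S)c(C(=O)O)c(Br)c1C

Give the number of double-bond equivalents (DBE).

5

Molecular formula: C9H6BrF3O2S.
DoU = (2C + 2 + N − H − X) / 2, where X is the halogen count and O/S are ignored.
    = (2·9 + 2 + 0 − 6 − 4) / 2 = 10 / 2 = 5.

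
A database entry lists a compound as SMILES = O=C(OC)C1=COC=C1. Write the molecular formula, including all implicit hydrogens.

C6H6O3

Walk through each heavy atom and fill implicit hydrogens from standard valence (C 4, N 3, O 2, S 2, halogen 1):
  atom 1: O, bond orders sum to 2 (valence 2) → 0 H
  atom 2: C, bond orders sum to 4 (valence 4) → 0 H
  atom 3: O, bond orders sum to 2 (valence 2) → 0 H
  atom 4: C, bond orders sum to 1 (valence 4) → 3 H
  atom 5: C, bond orders sum to 4 (valence 4) → 0 H
  atom 6: C, bond orders sum to 3 (valence 4) → 1 H
  atom 7: O, bond orders sum to 2 (valence 2) → 0 H
  atom 8: C, bond orders sum to 3 (valence 4) → 1 H
  atom 9: C, bond orders sum to 3 (valence 4) → 1 H
Totals → C:6, H:6, O:3.
In Hill order: C6H6O3.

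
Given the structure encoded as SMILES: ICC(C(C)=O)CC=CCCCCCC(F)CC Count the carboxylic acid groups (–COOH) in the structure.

Scan the SMILES for the carboxylic acid motif — none present.
Groups that are present: 1 alkene, 1 ketone.

0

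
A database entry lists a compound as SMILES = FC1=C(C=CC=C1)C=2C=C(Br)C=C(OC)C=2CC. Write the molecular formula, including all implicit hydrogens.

C15H14BrFO

Walk through each heavy atom and fill implicit hydrogens from standard valence (C 4, N 3, O 2, S 2, halogen 1):
  atom 1: F (halogen, monovalent) → 0 H
  atom 2: C, bond orders sum to 4 (valence 4) → 0 H
  atom 3: C, bond orders sum to 4 (valence 4) → 0 H
  atom 4: C, bond orders sum to 3 (valence 4) → 1 H
  atom 5: C, bond orders sum to 3 (valence 4) → 1 H
  atom 6: C, bond orders sum to 3 (valence 4) → 1 H
  atom 7: C, bond orders sum to 3 (valence 4) → 1 H
  atom 8: C, bond orders sum to 4 (valence 4) → 0 H
  atom 9: C, bond orders sum to 3 (valence 4) → 1 H
  atom 10: C, bond orders sum to 4 (valence 4) → 0 H
  atom 11: Br (halogen, monovalent) → 0 H
  atom 12: C, bond orders sum to 3 (valence 4) → 1 H
  atom 13: C, bond orders sum to 4 (valence 4) → 0 H
  atom 14: O, bond orders sum to 2 (valence 2) → 0 H
  atom 15: C, bond orders sum to 1 (valence 4) → 3 H
  atom 16: C, bond orders sum to 4 (valence 4) → 0 H
  atom 17: C, bond orders sum to 2 (valence 4) → 2 H
  atom 18: C, bond orders sum to 1 (valence 4) → 3 H
Totals → C:15, H:14, Br:1, F:1, O:1.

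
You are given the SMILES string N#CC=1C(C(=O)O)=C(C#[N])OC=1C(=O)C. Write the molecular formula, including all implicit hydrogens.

C9H4N2O4

Walk through each heavy atom and fill implicit hydrogens from standard valence (C 4, N 3, O 2, S 2, halogen 1):
  atom 1: N, bond orders sum to 3 (valence 3) → 0 H
  atom 2: C, bond orders sum to 4 (valence 4) → 0 H
  atom 3: C, bond orders sum to 4 (valence 4) → 0 H
  atom 4: C, bond orders sum to 4 (valence 4) → 0 H
  atom 5: C, bond orders sum to 4 (valence 4) → 0 H
  atom 6: O, bond orders sum to 2 (valence 2) → 0 H
  atom 7: O, bond orders sum to 1 (valence 2) → 1 H
  atom 8: C, bond orders sum to 4 (valence 4) → 0 H
  atom 9: C, bond orders sum to 4 (valence 4) → 0 H
  atom 10: N with explicit H count 0
  atom 11: O, bond orders sum to 2 (valence 2) → 0 H
  atom 12: C, bond orders sum to 4 (valence 4) → 0 H
  atom 13: C, bond orders sum to 4 (valence 4) → 0 H
  atom 14: O, bond orders sum to 2 (valence 2) → 0 H
  atom 15: C, bond orders sum to 1 (valence 4) → 3 H
Totals → C:9, H:4, N:2, O:4.
In Hill order: C9H4N2O4.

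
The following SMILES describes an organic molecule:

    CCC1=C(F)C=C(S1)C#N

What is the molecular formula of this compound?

Walk through each heavy atom and fill implicit hydrogens from standard valence (C 4, N 3, O 2, S 2, halogen 1):
  atom 1: C, bond orders sum to 1 (valence 4) → 3 H
  atom 2: C, bond orders sum to 2 (valence 4) → 2 H
  atom 3: C, bond orders sum to 4 (valence 4) → 0 H
  atom 4: C, bond orders sum to 4 (valence 4) → 0 H
  atom 5: F (halogen, monovalent) → 0 H
  atom 6: C, bond orders sum to 3 (valence 4) → 1 H
  atom 7: C, bond orders sum to 4 (valence 4) → 0 H
  atom 8: S, bond orders sum to 2 (valence 2) → 0 H
  atom 9: C, bond orders sum to 4 (valence 4) → 0 H
  atom 10: N, bond orders sum to 3 (valence 3) → 0 H
Totals → C:7, H:6, F:1, N:1, S:1.
In Hill order: C7H6FNS.

C7H6FNS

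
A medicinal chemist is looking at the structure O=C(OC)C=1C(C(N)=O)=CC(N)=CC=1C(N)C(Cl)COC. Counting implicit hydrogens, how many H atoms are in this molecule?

Walk through each heavy atom and fill implicit hydrogens from standard valence (C 4, N 3, O 2, S 2, halogen 1):
  atom 1: O, bond orders sum to 2 (valence 2) → 0 H
  atom 2: C, bond orders sum to 4 (valence 4) → 0 H
  atom 3: O, bond orders sum to 2 (valence 2) → 0 H
  atom 4: C, bond orders sum to 1 (valence 4) → 3 H
  atom 5: C, bond orders sum to 4 (valence 4) → 0 H
  atom 6: C, bond orders sum to 4 (valence 4) → 0 H
  atom 7: C, bond orders sum to 4 (valence 4) → 0 H
  atom 8: N, bond orders sum to 1 (valence 3) → 2 H
  atom 9: O, bond orders sum to 2 (valence 2) → 0 H
  atom 10: C, bond orders sum to 3 (valence 4) → 1 H
  atom 11: C, bond orders sum to 4 (valence 4) → 0 H
  atom 12: N, bond orders sum to 1 (valence 3) → 2 H
  atom 13: C, bond orders sum to 3 (valence 4) → 1 H
  atom 14: C, bond orders sum to 4 (valence 4) → 0 H
  atom 15: C, bond orders sum to 3 (valence 4) → 1 H
  atom 16: N, bond orders sum to 1 (valence 3) → 2 H
  atom 17: C, bond orders sum to 3 (valence 4) → 1 H
  atom 18: Cl (halogen, monovalent) → 0 H
  atom 19: C, bond orders sum to 2 (valence 4) → 2 H
  atom 20: O, bond orders sum to 2 (valence 2) → 0 H
  atom 21: C, bond orders sum to 1 (valence 4) → 3 H
Total hydrogens: 18.

18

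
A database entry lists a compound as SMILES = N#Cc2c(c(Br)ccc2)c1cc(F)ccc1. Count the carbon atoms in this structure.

Count every carbon token in the SMILES (each C, including those in ring-closure positions and inside branches).
Carbon count: 13.

13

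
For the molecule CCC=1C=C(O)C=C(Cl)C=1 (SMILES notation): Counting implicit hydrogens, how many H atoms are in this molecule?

Walk through each heavy atom and fill implicit hydrogens from standard valence (C 4, N 3, O 2, S 2, halogen 1):
  atom 1: C, bond orders sum to 1 (valence 4) → 3 H
  atom 2: C, bond orders sum to 2 (valence 4) → 2 H
  atom 3: C, bond orders sum to 4 (valence 4) → 0 H
  atom 4: C, bond orders sum to 3 (valence 4) → 1 H
  atom 5: C, bond orders sum to 4 (valence 4) → 0 H
  atom 6: O, bond orders sum to 1 (valence 2) → 1 H
  atom 7: C, bond orders sum to 3 (valence 4) → 1 H
  atom 8: C, bond orders sum to 4 (valence 4) → 0 H
  atom 9: Cl (halogen, monovalent) → 0 H
  atom 10: C, bond orders sum to 3 (valence 4) → 1 H
Total hydrogens: 9.

9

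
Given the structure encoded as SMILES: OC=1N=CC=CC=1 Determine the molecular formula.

Walk through each heavy atom and fill implicit hydrogens from standard valence (C 4, N 3, O 2, S 2, halogen 1):
  atom 1: O, bond orders sum to 1 (valence 2) → 1 H
  atom 2: C, bond orders sum to 4 (valence 4) → 0 H
  atom 3: N, bond orders sum to 3 (valence 3) → 0 H
  atom 4: C, bond orders sum to 3 (valence 4) → 1 H
  atom 5: C, bond orders sum to 3 (valence 4) → 1 H
  atom 6: C, bond orders sum to 3 (valence 4) → 1 H
  atom 7: C, bond orders sum to 3 (valence 4) → 1 H
Totals → C:5, H:5, N:1, O:1.
In Hill order: C5H5NO.

C5H5NO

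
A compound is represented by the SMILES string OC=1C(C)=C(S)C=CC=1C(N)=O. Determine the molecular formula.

Walk through each heavy atom and fill implicit hydrogens from standard valence (C 4, N 3, O 2, S 2, halogen 1):
  atom 1: O, bond orders sum to 1 (valence 2) → 1 H
  atom 2: C, bond orders sum to 4 (valence 4) → 0 H
  atom 3: C, bond orders sum to 4 (valence 4) → 0 H
  atom 4: C, bond orders sum to 1 (valence 4) → 3 H
  atom 5: C, bond orders sum to 4 (valence 4) → 0 H
  atom 6: S, bond orders sum to 1 (valence 2) → 1 H
  atom 7: C, bond orders sum to 3 (valence 4) → 1 H
  atom 8: C, bond orders sum to 3 (valence 4) → 1 H
  atom 9: C, bond orders sum to 4 (valence 4) → 0 H
  atom 10: C, bond orders sum to 4 (valence 4) → 0 H
  atom 11: N, bond orders sum to 1 (valence 3) → 2 H
  atom 12: O, bond orders sum to 2 (valence 2) → 0 H
Totals → C:8, H:9, N:1, O:2, S:1.

C8H9NO2S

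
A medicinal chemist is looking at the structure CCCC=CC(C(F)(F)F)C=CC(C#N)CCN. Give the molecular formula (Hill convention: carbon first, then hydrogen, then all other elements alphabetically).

Walk through each heavy atom and fill implicit hydrogens from standard valence (C 4, N 3, O 2, S 2, halogen 1):
  atom 1: C, bond orders sum to 1 (valence 4) → 3 H
  atom 2: C, bond orders sum to 2 (valence 4) → 2 H
  atom 3: C, bond orders sum to 2 (valence 4) → 2 H
  atom 4: C, bond orders sum to 3 (valence 4) → 1 H
  atom 5: C, bond orders sum to 3 (valence 4) → 1 H
  atom 6: C, bond orders sum to 3 (valence 4) → 1 H
  atom 7: C, bond orders sum to 4 (valence 4) → 0 H
  atom 8: F (halogen, monovalent) → 0 H
  atom 9: F (halogen, monovalent) → 0 H
  atom 10: F (halogen, monovalent) → 0 H
  atom 11: C, bond orders sum to 3 (valence 4) → 1 H
  atom 12: C, bond orders sum to 3 (valence 4) → 1 H
  atom 13: C, bond orders sum to 3 (valence 4) → 1 H
  atom 14: C, bond orders sum to 4 (valence 4) → 0 H
  atom 15: N, bond orders sum to 3 (valence 3) → 0 H
  atom 16: C, bond orders sum to 2 (valence 4) → 2 H
  atom 17: C, bond orders sum to 2 (valence 4) → 2 H
  atom 18: N, bond orders sum to 1 (valence 3) → 2 H
Totals → C:13, H:19, F:3, N:2.
In Hill order: C13H19F3N2.

C13H19F3N2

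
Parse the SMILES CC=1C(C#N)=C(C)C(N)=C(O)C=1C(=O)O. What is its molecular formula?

Walk through each heavy atom and fill implicit hydrogens from standard valence (C 4, N 3, O 2, S 2, halogen 1):
  atom 1: C, bond orders sum to 1 (valence 4) → 3 H
  atom 2: C, bond orders sum to 4 (valence 4) → 0 H
  atom 3: C, bond orders sum to 4 (valence 4) → 0 H
  atom 4: C, bond orders sum to 4 (valence 4) → 0 H
  atom 5: N, bond orders sum to 3 (valence 3) → 0 H
  atom 6: C, bond orders sum to 4 (valence 4) → 0 H
  atom 7: C, bond orders sum to 1 (valence 4) → 3 H
  atom 8: C, bond orders sum to 4 (valence 4) → 0 H
  atom 9: N, bond orders sum to 1 (valence 3) → 2 H
  atom 10: C, bond orders sum to 4 (valence 4) → 0 H
  atom 11: O, bond orders sum to 1 (valence 2) → 1 H
  atom 12: C, bond orders sum to 4 (valence 4) → 0 H
  atom 13: C, bond orders sum to 4 (valence 4) → 0 H
  atom 14: O, bond orders sum to 2 (valence 2) → 0 H
  atom 15: O, bond orders sum to 1 (valence 2) → 1 H
Totals → C:10, H:10, N:2, O:3.
In Hill order: C10H10N2O3.

C10H10N2O3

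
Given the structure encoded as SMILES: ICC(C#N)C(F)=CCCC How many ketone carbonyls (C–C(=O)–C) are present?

0

Scan the SMILES for the ketone motif — none present.
Groups that are present: 1 alkene, 1 nitrile.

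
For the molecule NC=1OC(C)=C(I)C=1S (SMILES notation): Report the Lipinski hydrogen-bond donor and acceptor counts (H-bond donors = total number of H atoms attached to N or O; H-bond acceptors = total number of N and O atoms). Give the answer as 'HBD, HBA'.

Donors: find every N or O and count the H atoms it carries.
  atom 1 (N): bond orders sum to 1 → 2 H
  atom 3 (O): bond orders sum to 2 → 0 H
Lipinski HBD = 2.
Acceptors: N atoms = 1, O atoms = 1 → HBA = 2.

2, 2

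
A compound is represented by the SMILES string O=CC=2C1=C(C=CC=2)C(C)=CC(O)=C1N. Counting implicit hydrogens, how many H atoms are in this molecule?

11

Walk through each heavy atom and fill implicit hydrogens from standard valence (C 4, N 3, O 2, S 2, halogen 1):
  atom 1: O, bond orders sum to 2 (valence 2) → 0 H
  atom 2: C, bond orders sum to 3 (valence 4) → 1 H
  atom 3: C, bond orders sum to 4 (valence 4) → 0 H
  atom 4: C, bond orders sum to 4 (valence 4) → 0 H
  atom 5: C, bond orders sum to 4 (valence 4) → 0 H
  atom 6: C, bond orders sum to 3 (valence 4) → 1 H
  atom 7: C, bond orders sum to 3 (valence 4) → 1 H
  atom 8: C, bond orders sum to 3 (valence 4) → 1 H
  atom 9: C, bond orders sum to 4 (valence 4) → 0 H
  atom 10: C, bond orders sum to 1 (valence 4) → 3 H
  atom 11: C, bond orders sum to 3 (valence 4) → 1 H
  atom 12: C, bond orders sum to 4 (valence 4) → 0 H
  atom 13: O, bond orders sum to 1 (valence 2) → 1 H
  atom 14: C, bond orders sum to 4 (valence 4) → 0 H
  atom 15: N, bond orders sum to 1 (valence 3) → 2 H
Total hydrogens: 11.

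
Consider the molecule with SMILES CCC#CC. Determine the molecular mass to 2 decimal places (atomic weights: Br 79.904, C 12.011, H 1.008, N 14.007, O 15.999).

68.12 g/mol

First, the molecular formula is C5H8 (counting implicit H from valence).
  C: 5 × 12.011 = 60.055
  H: 8 × 1.008 = 8.064
Sum: 5×12.011 + 8×1.008 = 68.119 → 68.12 g/mol.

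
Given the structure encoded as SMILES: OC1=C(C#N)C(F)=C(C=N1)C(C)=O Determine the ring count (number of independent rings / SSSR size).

In SMILES, each pair of matching ring-closure digits denotes one ring-closing bond; the number of such bonds equals the number of independent rings.
Ring-closure bonds here: 1.

1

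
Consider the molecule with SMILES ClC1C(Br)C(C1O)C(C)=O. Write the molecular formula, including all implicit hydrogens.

Walk through each heavy atom and fill implicit hydrogens from standard valence (C 4, N 3, O 2, S 2, halogen 1):
  atom 1: Cl (halogen, monovalent) → 0 H
  atom 2: C, bond orders sum to 3 (valence 4) → 1 H
  atom 3: C, bond orders sum to 3 (valence 4) → 1 H
  atom 4: Br (halogen, monovalent) → 0 H
  atom 5: C, bond orders sum to 3 (valence 4) → 1 H
  atom 6: C, bond orders sum to 3 (valence 4) → 1 H
  atom 7: O, bond orders sum to 1 (valence 2) → 1 H
  atom 8: C, bond orders sum to 4 (valence 4) → 0 H
  atom 9: C, bond orders sum to 1 (valence 4) → 3 H
  atom 10: O, bond orders sum to 2 (valence 2) → 0 H
Totals → C:6, H:8, Br:1, Cl:1, O:2.

C6H8BrClO2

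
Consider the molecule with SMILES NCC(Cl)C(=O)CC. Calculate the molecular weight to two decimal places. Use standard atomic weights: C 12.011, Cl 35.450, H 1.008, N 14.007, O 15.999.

135.59 g/mol

First, the molecular formula is C5H10ClNO (counting implicit H from valence).
  C: 5 × 12.011 = 60.055
  Cl: 1 × 35.450 = 35.450
  H: 10 × 1.008 = 10.080
  N: 1 × 14.007 = 14.007
  O: 1 × 15.999 = 15.999
Sum: 5×12.011 + 1×35.450 + 10×1.008 + 1×14.007 + 1×15.999 = 135.591 → 135.59 g/mol.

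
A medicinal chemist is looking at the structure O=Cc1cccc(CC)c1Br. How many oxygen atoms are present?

Scan the SMILES for O atoms (remember two-letter symbols like Cl and Br are single atoms).
Oxygen count: 1.

1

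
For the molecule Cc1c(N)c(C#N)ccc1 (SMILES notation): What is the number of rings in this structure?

In SMILES, each pair of matching ring-closure digits denotes one ring-closing bond; the number of such bonds equals the number of independent rings.
Ring-closure bonds here: 1.

1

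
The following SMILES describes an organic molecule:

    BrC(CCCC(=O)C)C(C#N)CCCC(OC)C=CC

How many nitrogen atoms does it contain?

1

Scan the SMILES for N atoms (remember two-letter symbols like Cl and Br are single atoms).
Nitrogen count: 1.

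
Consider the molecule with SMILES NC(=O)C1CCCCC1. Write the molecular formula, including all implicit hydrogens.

Walk through each heavy atom and fill implicit hydrogens from standard valence (C 4, N 3, O 2, S 2, halogen 1):
  atom 1: N, bond orders sum to 1 (valence 3) → 2 H
  atom 2: C, bond orders sum to 4 (valence 4) → 0 H
  atom 3: O, bond orders sum to 2 (valence 2) → 0 H
  atom 4: C, bond orders sum to 3 (valence 4) → 1 H
  atom 5: C, bond orders sum to 2 (valence 4) → 2 H
  atom 6: C, bond orders sum to 2 (valence 4) → 2 H
  atom 7: C, bond orders sum to 2 (valence 4) → 2 H
  atom 8: C, bond orders sum to 2 (valence 4) → 2 H
  atom 9: C, bond orders sum to 2 (valence 4) → 2 H
Totals → C:7, H:13, N:1, O:1.

C7H13NO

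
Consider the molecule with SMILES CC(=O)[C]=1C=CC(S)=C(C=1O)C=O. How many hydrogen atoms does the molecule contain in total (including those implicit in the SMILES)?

Walk through each heavy atom and fill implicit hydrogens from standard valence (C 4, N 3, O 2, S 2, halogen 1):
  atom 1: C, bond orders sum to 1 (valence 4) → 3 H
  atom 2: C, bond orders sum to 4 (valence 4) → 0 H
  atom 3: O, bond orders sum to 2 (valence 2) → 0 H
  atom 4: C with explicit H count 0
  atom 5: C, bond orders sum to 3 (valence 4) → 1 H
  atom 6: C, bond orders sum to 3 (valence 4) → 1 H
  atom 7: C, bond orders sum to 4 (valence 4) → 0 H
  atom 8: S, bond orders sum to 1 (valence 2) → 1 H
  atom 9: C, bond orders sum to 4 (valence 4) → 0 H
  atom 10: C, bond orders sum to 4 (valence 4) → 0 H
  atom 11: O, bond orders sum to 1 (valence 2) → 1 H
  atom 12: C, bond orders sum to 3 (valence 4) → 1 H
  atom 13: O, bond orders sum to 2 (valence 2) → 0 H
Total hydrogens: 8.

8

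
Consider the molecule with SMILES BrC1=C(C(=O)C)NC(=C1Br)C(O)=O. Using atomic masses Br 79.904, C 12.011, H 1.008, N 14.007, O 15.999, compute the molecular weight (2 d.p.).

First, the molecular formula is C7H5Br2NO3 (counting implicit H from valence).
  Br: 2 × 79.904 = 159.808
  C: 7 × 12.011 = 84.077
  H: 5 × 1.008 = 5.040
  N: 1 × 14.007 = 14.007
  O: 3 × 15.999 = 47.997
Sum: 2×79.904 + 7×12.011 + 5×1.008 + 1×14.007 + 3×15.999 = 310.929 → 310.93 g/mol.

310.93 g/mol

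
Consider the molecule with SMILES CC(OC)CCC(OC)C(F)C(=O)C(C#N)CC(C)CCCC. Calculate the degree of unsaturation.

Degree of unsaturation = (number of rings) + (number of π bonds).
Ring closures in the SMILES: 0.
π bonds: 1 double bond (each 1 DoU), 1 triple bond (each 2 DoU) → 3 DoU from unsaturation.
Total DoU = 0 + 3 = 3.

3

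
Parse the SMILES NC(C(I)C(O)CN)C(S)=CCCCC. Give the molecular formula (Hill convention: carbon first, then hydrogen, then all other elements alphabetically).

C10H21IN2OS

Walk through each heavy atom and fill implicit hydrogens from standard valence (C 4, N 3, O 2, S 2, halogen 1):
  atom 1: N, bond orders sum to 1 (valence 3) → 2 H
  atom 2: C, bond orders sum to 3 (valence 4) → 1 H
  atom 3: C, bond orders sum to 3 (valence 4) → 1 H
  atom 4: I (halogen, monovalent) → 0 H
  atom 5: C, bond orders sum to 3 (valence 4) → 1 H
  atom 6: O, bond orders sum to 1 (valence 2) → 1 H
  atom 7: C, bond orders sum to 2 (valence 4) → 2 H
  atom 8: N, bond orders sum to 1 (valence 3) → 2 H
  atom 9: C, bond orders sum to 4 (valence 4) → 0 H
  atom 10: S, bond orders sum to 1 (valence 2) → 1 H
  atom 11: C, bond orders sum to 3 (valence 4) → 1 H
  atom 12: C, bond orders sum to 2 (valence 4) → 2 H
  atom 13: C, bond orders sum to 2 (valence 4) → 2 H
  atom 14: C, bond orders sum to 2 (valence 4) → 2 H
  atom 15: C, bond orders sum to 1 (valence 4) → 3 H
Totals → C:10, H:21, I:1, N:2, O:1, S:1.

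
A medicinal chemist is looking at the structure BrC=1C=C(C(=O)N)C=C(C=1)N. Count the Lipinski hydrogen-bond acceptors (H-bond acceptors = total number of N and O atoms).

N atoms: 2; O atoms: 1.
Lipinski HBA = 2 + 1 = 3.

3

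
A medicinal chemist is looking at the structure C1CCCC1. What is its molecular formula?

Walk through each heavy atom and fill implicit hydrogens from standard valence (C 4, N 3, O 2, S 2, halogen 1):
  atom 1: C, bond orders sum to 2 (valence 4) → 2 H
  atom 2: C, bond orders sum to 2 (valence 4) → 2 H
  atom 3: C, bond orders sum to 2 (valence 4) → 2 H
  atom 4: C, bond orders sum to 2 (valence 4) → 2 H
  atom 5: C, bond orders sum to 2 (valence 4) → 2 H
Totals → C:5, H:10.

C5H10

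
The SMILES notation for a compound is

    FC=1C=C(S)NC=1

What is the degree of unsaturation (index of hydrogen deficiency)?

Degree of unsaturation = (number of rings) + (number of π bonds).
Ring closures in the SMILES: 1.
π bonds: 2 double bonds (each 1 DoU) → 2 DoU from unsaturation.
Total DoU = 1 + 2 = 3.

3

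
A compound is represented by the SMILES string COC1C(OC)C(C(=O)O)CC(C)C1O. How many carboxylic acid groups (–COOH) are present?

1

The carboxylic acid motif appears at heavy-atom position 8 in the SMILES.
Other groups present: 2 ether, 1 hydroxyl.
Carboxylic acid count: 1.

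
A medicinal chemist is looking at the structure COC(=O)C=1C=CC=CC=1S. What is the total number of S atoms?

1

Scan the SMILES for S atoms (remember two-letter symbols like Cl and Br are single atoms).
Sulfur count: 1.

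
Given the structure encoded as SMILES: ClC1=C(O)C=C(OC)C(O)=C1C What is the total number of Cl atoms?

1

Scan the SMILES for Cl atoms (remember two-letter symbols like Cl and Br are single atoms).
Chlorine count: 1.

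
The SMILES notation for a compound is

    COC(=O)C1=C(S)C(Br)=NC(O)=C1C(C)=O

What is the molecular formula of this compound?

Walk through each heavy atom and fill implicit hydrogens from standard valence (C 4, N 3, O 2, S 2, halogen 1):
  atom 1: C, bond orders sum to 1 (valence 4) → 3 H
  atom 2: O, bond orders sum to 2 (valence 2) → 0 H
  atom 3: C, bond orders sum to 4 (valence 4) → 0 H
  atom 4: O, bond orders sum to 2 (valence 2) → 0 H
  atom 5: C, bond orders sum to 4 (valence 4) → 0 H
  atom 6: C, bond orders sum to 4 (valence 4) → 0 H
  atom 7: S, bond orders sum to 1 (valence 2) → 1 H
  atom 8: C, bond orders sum to 4 (valence 4) → 0 H
  atom 9: Br (halogen, monovalent) → 0 H
  atom 10: N, bond orders sum to 3 (valence 3) → 0 H
  atom 11: C, bond orders sum to 4 (valence 4) → 0 H
  atom 12: O, bond orders sum to 1 (valence 2) → 1 H
  atom 13: C, bond orders sum to 4 (valence 4) → 0 H
  atom 14: C, bond orders sum to 4 (valence 4) → 0 H
  atom 15: C, bond orders sum to 1 (valence 4) → 3 H
  atom 16: O, bond orders sum to 2 (valence 2) → 0 H
Totals → C:9, H:8, Br:1, N:1, O:4, S:1.
In Hill order: C9H8BrNO4S.

C9H8BrNO4S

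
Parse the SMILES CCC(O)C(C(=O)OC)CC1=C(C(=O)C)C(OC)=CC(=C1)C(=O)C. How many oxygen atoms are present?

Scan the SMILES for O atoms (remember two-letter symbols like Cl and Br are single atoms).
Oxygen count: 6.

6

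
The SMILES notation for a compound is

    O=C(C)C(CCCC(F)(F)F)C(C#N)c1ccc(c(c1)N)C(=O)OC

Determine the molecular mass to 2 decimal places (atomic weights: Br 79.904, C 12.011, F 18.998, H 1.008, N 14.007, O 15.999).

356.34 g/mol

First, the molecular formula is C17H19F3N2O3 (counting implicit H from valence).
  C: 17 × 12.011 = 204.187
  F: 3 × 18.998 = 56.994
  H: 19 × 1.008 = 19.152
  N: 2 × 14.007 = 28.014
  O: 3 × 15.999 = 47.997
Sum: 17×12.011 + 3×18.998 + 19×1.008 + 2×14.007 + 3×15.999 = 356.344 → 356.34 g/mol.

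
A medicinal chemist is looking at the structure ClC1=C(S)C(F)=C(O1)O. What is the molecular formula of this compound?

C4H2ClFO2S

Walk through each heavy atom and fill implicit hydrogens from standard valence (C 4, N 3, O 2, S 2, halogen 1):
  atom 1: Cl (halogen, monovalent) → 0 H
  atom 2: C, bond orders sum to 4 (valence 4) → 0 H
  atom 3: C, bond orders sum to 4 (valence 4) → 0 H
  atom 4: S, bond orders sum to 1 (valence 2) → 1 H
  atom 5: C, bond orders sum to 4 (valence 4) → 0 H
  atom 6: F (halogen, monovalent) → 0 H
  atom 7: C, bond orders sum to 4 (valence 4) → 0 H
  atom 8: O, bond orders sum to 2 (valence 2) → 0 H
  atom 9: O, bond orders sum to 1 (valence 2) → 1 H
Totals → C:4, H:2, Cl:1, F:1, O:2, S:1.
In Hill order: C4H2ClFO2S.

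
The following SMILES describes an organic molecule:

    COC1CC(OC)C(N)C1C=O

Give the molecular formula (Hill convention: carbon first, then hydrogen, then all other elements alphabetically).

C8H15NO3

Walk through each heavy atom and fill implicit hydrogens from standard valence (C 4, N 3, O 2, S 2, halogen 1):
  atom 1: C, bond orders sum to 1 (valence 4) → 3 H
  atom 2: O, bond orders sum to 2 (valence 2) → 0 H
  atom 3: C, bond orders sum to 3 (valence 4) → 1 H
  atom 4: C, bond orders sum to 2 (valence 4) → 2 H
  atom 5: C, bond orders sum to 3 (valence 4) → 1 H
  atom 6: O, bond orders sum to 2 (valence 2) → 0 H
  atom 7: C, bond orders sum to 1 (valence 4) → 3 H
  atom 8: C, bond orders sum to 3 (valence 4) → 1 H
  atom 9: N, bond orders sum to 1 (valence 3) → 2 H
  atom 10: C, bond orders sum to 3 (valence 4) → 1 H
  atom 11: C, bond orders sum to 3 (valence 4) → 1 H
  atom 12: O, bond orders sum to 2 (valence 2) → 0 H
Totals → C:8, H:15, N:1, O:3.
In Hill order: C8H15NO3.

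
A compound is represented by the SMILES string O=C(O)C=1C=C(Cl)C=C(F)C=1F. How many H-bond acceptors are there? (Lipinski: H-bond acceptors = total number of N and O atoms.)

N atoms: 0; O atoms: 2.
Lipinski HBA = 0 + 2 = 2.

2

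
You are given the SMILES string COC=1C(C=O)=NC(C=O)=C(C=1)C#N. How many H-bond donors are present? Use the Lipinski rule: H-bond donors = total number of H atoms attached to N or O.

0

Donors: find every N or O and count the H atoms it carries.
  atom 2 (O): bond orders sum to 2 → 0 H
  atom 6 (O): bond orders sum to 2 → 0 H
  atom 7 (N): bond orders sum to 3 → 0 H
  atom 10 (O): bond orders sum to 2 → 0 H
  atom 14 (N): bond orders sum to 3 → 0 H
Lipinski HBD = 0.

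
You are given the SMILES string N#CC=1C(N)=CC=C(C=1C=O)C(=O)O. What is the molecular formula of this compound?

Walk through each heavy atom and fill implicit hydrogens from standard valence (C 4, N 3, O 2, S 2, halogen 1):
  atom 1: N, bond orders sum to 3 (valence 3) → 0 H
  atom 2: C, bond orders sum to 4 (valence 4) → 0 H
  atom 3: C, bond orders sum to 4 (valence 4) → 0 H
  atom 4: C, bond orders sum to 4 (valence 4) → 0 H
  atom 5: N, bond orders sum to 1 (valence 3) → 2 H
  atom 6: C, bond orders sum to 3 (valence 4) → 1 H
  atom 7: C, bond orders sum to 3 (valence 4) → 1 H
  atom 8: C, bond orders sum to 4 (valence 4) → 0 H
  atom 9: C, bond orders sum to 4 (valence 4) → 0 H
  atom 10: C, bond orders sum to 3 (valence 4) → 1 H
  atom 11: O, bond orders sum to 2 (valence 2) → 0 H
  atom 12: C, bond orders sum to 4 (valence 4) → 0 H
  atom 13: O, bond orders sum to 2 (valence 2) → 0 H
  atom 14: O, bond orders sum to 1 (valence 2) → 1 H
Totals → C:9, H:6, N:2, O:3.

C9H6N2O3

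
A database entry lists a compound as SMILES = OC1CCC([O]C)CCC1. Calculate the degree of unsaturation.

Molecular formula: C8H16O2.
DoU = (2C + 2 + N − H − X) / 2, where X is the halogen count and O/S are ignored.
    = (2·8 + 2 + 0 − 16 − 0) / 2 = 2 / 2 = 1.

1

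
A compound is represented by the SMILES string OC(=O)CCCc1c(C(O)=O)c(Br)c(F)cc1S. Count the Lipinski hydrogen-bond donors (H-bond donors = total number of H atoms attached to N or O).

Donors: find every N or O and count the H atoms it carries.
  atom 1 (O): bond orders sum to 1 → 1 H
  atom 3 (O): bond orders sum to 2 → 0 H
  atom 10 (O): bond orders sum to 1 → 1 H
  atom 11 (O): bond orders sum to 2 → 0 H
Lipinski HBD = 2.

2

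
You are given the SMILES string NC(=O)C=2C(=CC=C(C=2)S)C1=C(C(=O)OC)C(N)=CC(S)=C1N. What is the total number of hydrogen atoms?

15

Walk through each heavy atom and fill implicit hydrogens from standard valence (C 4, N 3, O 2, S 2, halogen 1):
  atom 1: N, bond orders sum to 1 (valence 3) → 2 H
  atom 2: C, bond orders sum to 4 (valence 4) → 0 H
  atom 3: O, bond orders sum to 2 (valence 2) → 0 H
  atom 4: C, bond orders sum to 4 (valence 4) → 0 H
  atom 5: C, bond orders sum to 4 (valence 4) → 0 H
  atom 6: C, bond orders sum to 3 (valence 4) → 1 H
  atom 7: C, bond orders sum to 3 (valence 4) → 1 H
  atom 8: C, bond orders sum to 4 (valence 4) → 0 H
  atom 9: C, bond orders sum to 3 (valence 4) → 1 H
  atom 10: S, bond orders sum to 1 (valence 2) → 1 H
  atom 11: C, bond orders sum to 4 (valence 4) → 0 H
  atom 12: C, bond orders sum to 4 (valence 4) → 0 H
  atom 13: C, bond orders sum to 4 (valence 4) → 0 H
  atom 14: O, bond orders sum to 2 (valence 2) → 0 H
  atom 15: O, bond orders sum to 2 (valence 2) → 0 H
  atom 16: C, bond orders sum to 1 (valence 4) → 3 H
  atom 17: C, bond orders sum to 4 (valence 4) → 0 H
  atom 18: N, bond orders sum to 1 (valence 3) → 2 H
  atom 19: C, bond orders sum to 3 (valence 4) → 1 H
  atom 20: C, bond orders sum to 4 (valence 4) → 0 H
  atom 21: S, bond orders sum to 1 (valence 2) → 1 H
  atom 22: C, bond orders sum to 4 (valence 4) → 0 H
  atom 23: N, bond orders sum to 1 (valence 3) → 2 H
Total hydrogens: 15.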